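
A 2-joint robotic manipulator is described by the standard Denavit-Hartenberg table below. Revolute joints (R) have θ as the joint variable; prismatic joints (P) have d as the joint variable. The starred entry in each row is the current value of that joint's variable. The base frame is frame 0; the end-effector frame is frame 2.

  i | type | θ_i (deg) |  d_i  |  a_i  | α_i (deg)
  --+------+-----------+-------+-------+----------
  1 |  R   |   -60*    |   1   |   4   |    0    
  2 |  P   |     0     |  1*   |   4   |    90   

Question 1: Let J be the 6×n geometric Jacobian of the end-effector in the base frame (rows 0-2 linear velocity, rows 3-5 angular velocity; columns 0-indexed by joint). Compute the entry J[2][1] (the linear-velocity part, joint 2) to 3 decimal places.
prismatic axis z_1 = (0.0000,0.0000,1.0000)
J_v[:, 1] = z_1; J_ω[:, 1] = (0,0,0)
entry J[2][1] = 1.0000

1.000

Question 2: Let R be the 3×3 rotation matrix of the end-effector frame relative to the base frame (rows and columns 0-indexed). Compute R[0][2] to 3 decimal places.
End-effector z-axis (col 2 of R) = (-0.8660,-0.5000,0.0000)
R[0][2] = -0.8660

-0.866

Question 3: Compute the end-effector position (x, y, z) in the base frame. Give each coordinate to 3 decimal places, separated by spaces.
after link 1: o_1 = (2.0000, -3.4641, 1.0000)
after link 2: o_2 = (4.0000, -6.9282, 2.0000)

4.000 -6.928 2.000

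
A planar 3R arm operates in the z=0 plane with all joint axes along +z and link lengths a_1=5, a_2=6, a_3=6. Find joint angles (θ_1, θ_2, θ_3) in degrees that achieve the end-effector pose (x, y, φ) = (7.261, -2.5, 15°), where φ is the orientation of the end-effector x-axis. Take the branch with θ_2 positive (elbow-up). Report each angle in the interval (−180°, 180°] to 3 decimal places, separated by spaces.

wrist centre = target − a_3·(cos φ, sin φ) = (1.4654, -4.0529)
cos θ_2 = (18.5736−5²−6²)/(2·5·6) = -0.7071; θ_2 = 134.9999° (elbow-up)
β = atan2(-4.0529,1.4654) = -70.1211°; ψ = atan2(4.2426,0.7574) = 79.8786°
θ_1 = β − ψ = -149.9997°
θ_3 = φ − θ_1 − θ_2 = 29.9998° (wrapped to (-180°,180°])

-150.000 135.000 30.000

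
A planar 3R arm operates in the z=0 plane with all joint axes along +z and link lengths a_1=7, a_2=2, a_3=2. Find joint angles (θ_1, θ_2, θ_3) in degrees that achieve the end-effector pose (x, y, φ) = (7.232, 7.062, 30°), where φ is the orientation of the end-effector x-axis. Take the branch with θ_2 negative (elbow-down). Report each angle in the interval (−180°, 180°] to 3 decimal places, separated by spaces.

wrist centre = target − a_3·(cos φ, sin φ) = (5.4999, 6.0620)
cos θ_2 = (66.9973−7²−2²)/(2·7·2) = 0.4999; θ_2 = -60.0064° (elbow-down)
β = atan2(6.0620,5.4999) = 47.7831°; ψ = atan2(-1.7322,7.9998) = -12.2174°
θ_1 = β − ψ = 60.0005°
θ_3 = φ − θ_1 − θ_2 = 30.0059° (wrapped to (-180°,180°])

60.000 -60.006 30.006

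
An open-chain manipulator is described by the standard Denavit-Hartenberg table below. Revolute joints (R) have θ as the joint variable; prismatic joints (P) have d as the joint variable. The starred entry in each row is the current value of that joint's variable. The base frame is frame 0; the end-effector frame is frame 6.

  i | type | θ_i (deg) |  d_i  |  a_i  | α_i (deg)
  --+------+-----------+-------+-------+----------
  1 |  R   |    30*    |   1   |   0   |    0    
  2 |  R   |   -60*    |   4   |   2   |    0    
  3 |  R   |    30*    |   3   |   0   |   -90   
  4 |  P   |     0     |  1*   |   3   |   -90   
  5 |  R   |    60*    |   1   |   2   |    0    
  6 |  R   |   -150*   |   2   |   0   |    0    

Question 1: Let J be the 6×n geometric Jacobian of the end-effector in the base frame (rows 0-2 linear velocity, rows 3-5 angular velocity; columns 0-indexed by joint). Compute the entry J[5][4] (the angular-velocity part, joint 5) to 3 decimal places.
-1.000

axis z_4 = (0.0000,0.0000,-1.0000); lever o_n−o_4 = (1.0000,-1.7321,-3.0000)
cross product → J_v[:, 4] = (-1.7321,-1.0000,-0.0000)
J_ω[:, 4] = z_4
entry J[5][4] = -1.0000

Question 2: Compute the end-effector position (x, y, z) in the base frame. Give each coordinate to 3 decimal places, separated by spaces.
5.732 -1.732 5.000

after link 1: o_1 = (0.0000, 0.0000, 1.0000)
after link 2: o_2 = (1.7321, -1.0000, 5.0000)
after link 3: o_3 = (1.7321, -1.0000, 8.0000)
after link 4: o_4 = (4.7321, -0.0000, 8.0000)
after link 5: o_5 = (5.7321, -1.7321, 7.0000)
after link 6: o_6 = (5.7321, -1.7321, 5.0000)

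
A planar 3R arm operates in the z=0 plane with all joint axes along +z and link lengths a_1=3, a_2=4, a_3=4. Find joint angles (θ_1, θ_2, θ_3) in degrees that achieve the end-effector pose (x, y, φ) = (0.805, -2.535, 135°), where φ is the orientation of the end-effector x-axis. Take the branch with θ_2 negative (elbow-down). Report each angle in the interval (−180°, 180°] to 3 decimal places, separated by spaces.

wrist centre = target − a_3·(cos φ, sin φ) = (3.6334, -5.3634)
cos θ_2 = (41.9681−3²−4²)/(2·3·4) = 0.7070; θ_2 = -45.0082° (elbow-down)
β = atan2(-5.3634,3.6334) = -55.8845°; ψ = atan2(-2.8288,5.8280) = -25.8912°
θ_1 = β − ψ = -29.9933°
θ_3 = φ − θ_1 − θ_2 = -149.9985° (wrapped to (-180°,180°])

-29.993 -45.008 -149.999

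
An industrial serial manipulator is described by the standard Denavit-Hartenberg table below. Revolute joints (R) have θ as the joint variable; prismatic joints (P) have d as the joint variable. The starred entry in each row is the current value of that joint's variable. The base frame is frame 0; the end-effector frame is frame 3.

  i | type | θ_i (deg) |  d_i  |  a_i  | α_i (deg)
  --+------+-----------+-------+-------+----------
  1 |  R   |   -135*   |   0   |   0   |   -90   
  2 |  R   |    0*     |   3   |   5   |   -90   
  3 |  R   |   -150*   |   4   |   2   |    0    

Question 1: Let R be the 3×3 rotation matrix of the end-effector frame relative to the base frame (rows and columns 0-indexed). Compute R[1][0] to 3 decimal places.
0.259

End-effector x-axis (col 0 of R) = (0.9659,0.2588,0.0000)
R[1][0] = 0.2588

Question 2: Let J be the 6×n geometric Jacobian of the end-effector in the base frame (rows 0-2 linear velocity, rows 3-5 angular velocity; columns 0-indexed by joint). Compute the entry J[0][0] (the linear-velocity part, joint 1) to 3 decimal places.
5.139

axis z_0 = ẑ; lever o_n−o_0 = (0.5176,-5.1392,-4.0000)
cross product → J_v[:, 0] = (5.1392,0.5176,-0.0000)
J_ω[:, 0] = z_0
entry J[0][0] = 5.1392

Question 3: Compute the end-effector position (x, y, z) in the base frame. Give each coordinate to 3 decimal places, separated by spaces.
after link 1: o_1 = (0.0000, 0.0000, 0.0000)
after link 2: o_2 = (-1.4142, -5.6569, 0.0000)
after link 3: o_3 = (0.5176, -5.1392, -4.0000)

0.518 -5.139 -4.000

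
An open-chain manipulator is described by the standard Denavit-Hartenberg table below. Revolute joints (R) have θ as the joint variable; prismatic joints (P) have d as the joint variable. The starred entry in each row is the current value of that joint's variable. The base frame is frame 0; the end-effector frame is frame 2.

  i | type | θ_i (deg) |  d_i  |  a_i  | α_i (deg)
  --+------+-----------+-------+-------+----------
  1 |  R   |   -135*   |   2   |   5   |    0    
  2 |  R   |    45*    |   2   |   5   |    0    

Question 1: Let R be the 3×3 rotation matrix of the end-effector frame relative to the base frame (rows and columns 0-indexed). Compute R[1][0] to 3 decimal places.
End-effector x-axis (col 0 of R) = (0.0000,-1.0000,0.0000)
R[1][0] = -1.0000

-1.000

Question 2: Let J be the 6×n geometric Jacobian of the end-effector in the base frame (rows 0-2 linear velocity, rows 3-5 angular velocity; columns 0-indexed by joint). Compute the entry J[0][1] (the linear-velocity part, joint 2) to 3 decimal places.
5.000

axis z_1 = (0.0000,0.0000,1.0000); lever o_n−o_1 = (0.0000,-5.0000,2.0000)
cross product → J_v[:, 1] = (5.0000,0.0000,-0.0000)
J_ω[:, 1] = z_1
entry J[0][1] = 5.0000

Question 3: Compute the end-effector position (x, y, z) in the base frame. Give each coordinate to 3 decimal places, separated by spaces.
-3.536 -8.536 4.000

after link 1: o_1 = (-3.5355, -3.5355, 2.0000)
after link 2: o_2 = (-3.5355, -8.5355, 4.0000)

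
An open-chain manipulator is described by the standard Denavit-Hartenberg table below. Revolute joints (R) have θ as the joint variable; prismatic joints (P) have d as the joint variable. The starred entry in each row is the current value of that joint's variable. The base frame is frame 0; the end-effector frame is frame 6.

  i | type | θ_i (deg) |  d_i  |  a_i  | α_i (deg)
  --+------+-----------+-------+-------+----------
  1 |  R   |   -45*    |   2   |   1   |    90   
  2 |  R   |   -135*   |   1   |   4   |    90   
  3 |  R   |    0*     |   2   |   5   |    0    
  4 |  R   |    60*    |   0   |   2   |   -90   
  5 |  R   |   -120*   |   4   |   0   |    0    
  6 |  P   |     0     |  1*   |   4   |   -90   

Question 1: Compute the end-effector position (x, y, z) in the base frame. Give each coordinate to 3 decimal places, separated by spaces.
after link 1: o_1 = (0.7071, -0.7071, 2.0000)
after link 2: o_2 = (-2.0000, 0.5858, -0.8284)
after link 3: o_3 = (-5.5000, 4.0858, -2.9497)
after link 4: o_4 = (-7.2247, 3.3610, -3.6569)
after link 5: o_5 = (-6.9069, 0.2148, -1.2074)
after link 6: o_6 = (-6.8348, 1.8850, 2.5616)

-6.835 1.885 2.562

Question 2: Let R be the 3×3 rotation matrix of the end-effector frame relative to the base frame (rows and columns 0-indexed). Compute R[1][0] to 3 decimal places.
0.614

End-effector x-axis (col 0 of R) = (-0.0018,0.6142,0.7891)
R[1][0] = 0.6142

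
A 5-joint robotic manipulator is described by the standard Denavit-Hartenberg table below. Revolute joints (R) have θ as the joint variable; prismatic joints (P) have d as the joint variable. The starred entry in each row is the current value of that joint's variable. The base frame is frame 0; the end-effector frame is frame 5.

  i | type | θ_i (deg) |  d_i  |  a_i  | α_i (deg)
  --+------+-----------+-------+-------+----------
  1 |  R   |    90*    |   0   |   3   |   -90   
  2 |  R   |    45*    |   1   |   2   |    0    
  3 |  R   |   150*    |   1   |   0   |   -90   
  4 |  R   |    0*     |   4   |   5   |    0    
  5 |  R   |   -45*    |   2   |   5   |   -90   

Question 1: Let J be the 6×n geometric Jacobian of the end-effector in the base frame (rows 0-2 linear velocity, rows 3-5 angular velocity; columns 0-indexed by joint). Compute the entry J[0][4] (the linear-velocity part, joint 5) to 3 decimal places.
3.536

axis z_4 = (0.0000,0.2588,0.9659); lever o_n−o_4 = (-3.5355,-2.8974,2.8469)
cross product → J_v[:, 4] = (3.5355,-3.4151,0.9151)
J_ω[:, 4] = z_4
entry J[0][4] = 3.5355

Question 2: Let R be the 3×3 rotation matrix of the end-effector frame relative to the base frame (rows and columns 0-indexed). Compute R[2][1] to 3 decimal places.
End-effector y-axis (col 1 of R) = (0.0000,-0.2588,-0.9659)
R[2][1] = -0.9659

-0.966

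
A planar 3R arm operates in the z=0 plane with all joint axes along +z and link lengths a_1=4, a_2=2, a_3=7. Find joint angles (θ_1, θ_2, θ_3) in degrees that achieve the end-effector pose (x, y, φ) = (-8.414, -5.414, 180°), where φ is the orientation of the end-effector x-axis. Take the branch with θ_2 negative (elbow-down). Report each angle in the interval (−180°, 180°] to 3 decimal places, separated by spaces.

-89.994 -45.015 -44.991

wrist centre = target − a_3·(cos φ, sin φ) = (-1.4140, -5.4140)
cos θ_2 = (31.3108−4²−2²)/(2·4·2) = 0.7069; θ_2 = -45.0148° (elbow-down)
β = atan2(-5.4140,-1.4140) = -104.6372°; ψ = atan2(-1.4146,5.4138) = -14.6434°
θ_1 = β − ψ = -89.9939°
θ_3 = φ − θ_1 − θ_2 = -44.9913° (wrapped to (-180°,180°])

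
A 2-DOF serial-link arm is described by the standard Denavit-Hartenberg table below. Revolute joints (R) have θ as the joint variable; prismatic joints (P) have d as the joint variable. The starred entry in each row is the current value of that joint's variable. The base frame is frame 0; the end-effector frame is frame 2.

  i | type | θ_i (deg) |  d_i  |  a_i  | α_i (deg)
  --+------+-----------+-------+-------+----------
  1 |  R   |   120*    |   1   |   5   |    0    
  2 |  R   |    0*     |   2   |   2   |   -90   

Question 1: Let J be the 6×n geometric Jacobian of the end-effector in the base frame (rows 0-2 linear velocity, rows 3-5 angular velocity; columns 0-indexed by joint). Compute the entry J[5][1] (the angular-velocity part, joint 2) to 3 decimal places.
1.000

axis z_1 = (0.0000,0.0000,1.0000); lever o_n−o_1 = (-1.0000,1.7321,2.0000)
cross product → J_v[:, 1] = (-1.7321,-1.0000,0.0000)
J_ω[:, 1] = z_1
entry J[5][1] = 1.0000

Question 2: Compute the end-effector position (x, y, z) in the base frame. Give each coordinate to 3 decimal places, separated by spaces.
after link 1: o_1 = (-2.5000, 4.3301, 1.0000)
after link 2: o_2 = (-3.5000, 6.0622, 3.0000)

-3.500 6.062 3.000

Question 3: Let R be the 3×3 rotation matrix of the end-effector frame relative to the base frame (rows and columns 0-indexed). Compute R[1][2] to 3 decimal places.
-0.500

End-effector z-axis (col 2 of R) = (-0.8660,-0.5000,0.0000)
R[1][2] = -0.5000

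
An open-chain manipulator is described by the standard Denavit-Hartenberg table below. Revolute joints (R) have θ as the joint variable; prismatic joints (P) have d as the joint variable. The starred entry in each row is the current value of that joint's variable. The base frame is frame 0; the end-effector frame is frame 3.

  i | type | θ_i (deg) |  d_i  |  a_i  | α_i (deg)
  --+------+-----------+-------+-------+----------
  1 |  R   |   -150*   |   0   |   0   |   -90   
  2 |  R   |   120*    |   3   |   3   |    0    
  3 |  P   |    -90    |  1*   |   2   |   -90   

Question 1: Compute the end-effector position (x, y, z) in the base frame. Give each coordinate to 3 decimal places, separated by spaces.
after link 1: o_1 = (0.0000, 0.0000, 0.0000)
after link 2: o_2 = (2.7990, -1.8481, -2.5981)
after link 3: o_3 = (1.7990, -3.5801, -3.5981)

1.799 -3.580 -3.598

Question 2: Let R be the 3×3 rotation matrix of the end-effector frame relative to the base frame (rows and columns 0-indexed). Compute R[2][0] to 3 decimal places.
End-effector x-axis (col 0 of R) = (-0.7500,-0.4330,-0.5000)
R[2][0] = -0.5000

-0.500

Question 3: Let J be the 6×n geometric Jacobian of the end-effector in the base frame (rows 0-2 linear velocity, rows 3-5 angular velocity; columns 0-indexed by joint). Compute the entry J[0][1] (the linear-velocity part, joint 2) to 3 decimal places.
3.116

axis z_1 = (0.5000,-0.8660,0.0000); lever o_n−o_1 = (1.7990,-3.5801,-3.5981)
cross product → J_v[:, 1] = (3.1160,1.7990,-0.2321)
J_ω[:, 1] = z_1
entry J[0][1] = 3.1160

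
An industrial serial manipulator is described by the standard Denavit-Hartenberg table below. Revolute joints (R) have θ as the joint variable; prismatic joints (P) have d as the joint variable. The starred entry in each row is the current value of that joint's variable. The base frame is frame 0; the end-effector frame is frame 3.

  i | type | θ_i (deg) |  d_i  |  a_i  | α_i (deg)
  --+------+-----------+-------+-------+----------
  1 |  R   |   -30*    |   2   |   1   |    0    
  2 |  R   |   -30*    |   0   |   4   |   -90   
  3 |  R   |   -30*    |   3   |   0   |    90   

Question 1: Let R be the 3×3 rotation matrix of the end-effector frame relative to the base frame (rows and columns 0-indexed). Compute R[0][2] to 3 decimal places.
-0.250

End-effector z-axis (col 2 of R) = (-0.2500,0.4330,0.8660)
R[0][2] = -0.2500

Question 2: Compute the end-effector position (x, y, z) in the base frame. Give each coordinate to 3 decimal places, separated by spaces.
after link 1: o_1 = (0.8660, -0.5000, 2.0000)
after link 2: o_2 = (2.8660, -3.9641, 2.0000)
after link 3: o_3 = (5.4641, -2.4641, 2.0000)

5.464 -2.464 2.000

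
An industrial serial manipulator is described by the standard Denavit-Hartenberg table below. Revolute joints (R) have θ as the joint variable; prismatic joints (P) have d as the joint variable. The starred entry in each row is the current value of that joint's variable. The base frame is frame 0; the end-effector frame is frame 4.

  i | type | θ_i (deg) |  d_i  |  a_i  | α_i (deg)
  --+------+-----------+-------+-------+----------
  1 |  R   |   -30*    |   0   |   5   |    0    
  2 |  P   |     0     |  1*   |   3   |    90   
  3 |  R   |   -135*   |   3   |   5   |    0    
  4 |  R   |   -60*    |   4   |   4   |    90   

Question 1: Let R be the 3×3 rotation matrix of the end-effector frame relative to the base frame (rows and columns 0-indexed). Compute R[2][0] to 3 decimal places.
End-effector x-axis (col 0 of R) = (-0.8365,0.4830,0.2588)
R[2][0] = 0.2588

0.259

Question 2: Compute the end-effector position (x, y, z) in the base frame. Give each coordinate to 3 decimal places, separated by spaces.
-2.980 -6.363 -1.500

after link 1: o_1 = (4.3301, -2.5000, 0.0000)
after link 2: o_2 = (6.9282, -4.0000, 1.0000)
after link 3: o_3 = (2.3663, -4.8303, -2.5355)
after link 4: o_4 = (-2.9797, -6.3626, -1.5003)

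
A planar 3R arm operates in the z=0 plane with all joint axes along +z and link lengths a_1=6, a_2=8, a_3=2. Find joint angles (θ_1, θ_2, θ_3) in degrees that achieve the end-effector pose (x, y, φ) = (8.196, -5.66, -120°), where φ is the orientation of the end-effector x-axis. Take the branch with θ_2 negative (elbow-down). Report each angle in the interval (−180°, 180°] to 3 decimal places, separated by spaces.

30.003 -90.003 -60.000

wrist centre = target − a_3·(cos φ, sin φ) = (9.1960, -3.9279)
cos θ_2 = (99.9952−6²−8²)/(2·6·8) = -0.0000; θ_2 = -90.0029° (elbow-down)
β = atan2(-3.9279,9.1960) = -23.1291°; ψ = atan2(-8.0000,5.9996) = -53.1319°
θ_1 = β − ψ = 30.0028°
θ_3 = φ − θ_1 − θ_2 = -60.0000° (wrapped to (-180°,180°])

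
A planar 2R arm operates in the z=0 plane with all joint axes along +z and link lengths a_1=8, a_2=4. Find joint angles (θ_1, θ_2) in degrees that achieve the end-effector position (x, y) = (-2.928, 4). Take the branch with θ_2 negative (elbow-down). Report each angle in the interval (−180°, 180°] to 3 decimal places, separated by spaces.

cos θ_2 = (24.5732−8²−4²)/(2·8·4) = -0.8660; θ_2 = -150.0021° (elbow-down)
β = atan2(4.0000,-2.9280) = 126.2041°; ψ = atan2(-1.9999,4.5358) = -23.7930°
θ_1 = β − ψ = 149.9971°

149.997 -150.002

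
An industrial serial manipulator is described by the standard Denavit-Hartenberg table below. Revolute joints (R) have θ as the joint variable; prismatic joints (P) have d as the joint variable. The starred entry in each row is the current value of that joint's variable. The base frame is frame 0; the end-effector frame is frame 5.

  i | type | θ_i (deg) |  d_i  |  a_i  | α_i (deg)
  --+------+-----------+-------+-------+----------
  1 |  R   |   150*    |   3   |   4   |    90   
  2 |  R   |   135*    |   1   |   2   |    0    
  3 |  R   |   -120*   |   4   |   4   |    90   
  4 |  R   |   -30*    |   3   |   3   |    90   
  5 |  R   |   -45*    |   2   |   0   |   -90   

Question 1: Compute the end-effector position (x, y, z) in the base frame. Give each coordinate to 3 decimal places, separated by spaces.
-6.711 5.916 2.965

after link 1: o_1 = (-3.4641, 2.0000, 3.0000)
after link 2: o_2 = (-1.7394, 2.1589, 4.4142)
after link 3: o_3 = (-3.0854, 7.5549, 5.4495)
after link 4: o_4 = (-6.6812, 7.8988, 3.2241)
after link 5: o_5 = (-6.7107, 5.9159, 2.9653)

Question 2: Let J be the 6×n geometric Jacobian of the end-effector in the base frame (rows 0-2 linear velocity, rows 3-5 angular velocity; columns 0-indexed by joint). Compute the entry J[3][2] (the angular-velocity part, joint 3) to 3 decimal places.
axis z_2 = (0.5000,0.8660,0.0000); lever o_n−o_2 = (-4.9713,3.7570,-1.4489)
cross product → J_v[:, 2] = (-1.2548,0.7244,6.1838)
J_ω[:, 2] = z_2
entry J[3][2] = 0.5000

0.500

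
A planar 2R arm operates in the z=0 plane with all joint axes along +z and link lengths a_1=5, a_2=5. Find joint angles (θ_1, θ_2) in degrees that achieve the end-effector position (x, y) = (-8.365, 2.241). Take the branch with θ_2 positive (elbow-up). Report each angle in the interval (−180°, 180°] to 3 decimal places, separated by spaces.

cos θ_2 = (74.9953−5²−5²)/(2·5·5) = 0.4999; θ_2 = 60.0062° (elbow-up)
β = atan2(2.2410,-8.3650) = 165.0025°; ψ = atan2(4.3304,7.4995) = 30.0031°
θ_1 = β − ψ = 134.9994°

134.999 60.006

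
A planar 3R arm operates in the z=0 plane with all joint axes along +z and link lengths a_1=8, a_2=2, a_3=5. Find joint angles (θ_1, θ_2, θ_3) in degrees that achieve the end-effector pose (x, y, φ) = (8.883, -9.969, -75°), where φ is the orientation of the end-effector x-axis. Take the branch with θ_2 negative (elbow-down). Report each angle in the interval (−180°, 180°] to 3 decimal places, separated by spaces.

wrist centre = target − a_3·(cos φ, sin φ) = (7.5889, -5.1394)
cos θ_2 = (84.0046−8²−2²)/(2·8·2) = 0.5001; θ_2 = -59.9905° (elbow-down)
β = atan2(-5.1394,7.5889) = -34.1067°; ψ = atan2(-1.7319,9.0003) = -10.8920°
θ_1 = β − ψ = -23.2147°
θ_3 = φ − θ_1 − θ_2 = 8.2051° (wrapped to (-180°,180°])

-23.215 -59.990 8.205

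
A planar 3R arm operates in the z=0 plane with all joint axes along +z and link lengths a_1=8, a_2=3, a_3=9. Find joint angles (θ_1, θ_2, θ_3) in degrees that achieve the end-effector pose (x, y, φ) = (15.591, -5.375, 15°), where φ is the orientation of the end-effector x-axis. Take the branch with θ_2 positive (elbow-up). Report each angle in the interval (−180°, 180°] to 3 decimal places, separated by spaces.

wrist centre = target − a_3·(cos φ, sin φ) = (6.8977, -7.7044)
cos θ_2 = (106.9352−8²−3²)/(2·8·3) = 0.7070; θ_2 = 45.0101° (elbow-up)
β = atan2(-7.7044,6.8977) = -48.1621°; ψ = atan2(2.1217,10.1209) = 11.8397°
θ_1 = β − ψ = -60.0018°
θ_3 = φ − θ_1 − θ_2 = 29.9918° (wrapped to (-180°,180°])

-60.002 45.010 29.992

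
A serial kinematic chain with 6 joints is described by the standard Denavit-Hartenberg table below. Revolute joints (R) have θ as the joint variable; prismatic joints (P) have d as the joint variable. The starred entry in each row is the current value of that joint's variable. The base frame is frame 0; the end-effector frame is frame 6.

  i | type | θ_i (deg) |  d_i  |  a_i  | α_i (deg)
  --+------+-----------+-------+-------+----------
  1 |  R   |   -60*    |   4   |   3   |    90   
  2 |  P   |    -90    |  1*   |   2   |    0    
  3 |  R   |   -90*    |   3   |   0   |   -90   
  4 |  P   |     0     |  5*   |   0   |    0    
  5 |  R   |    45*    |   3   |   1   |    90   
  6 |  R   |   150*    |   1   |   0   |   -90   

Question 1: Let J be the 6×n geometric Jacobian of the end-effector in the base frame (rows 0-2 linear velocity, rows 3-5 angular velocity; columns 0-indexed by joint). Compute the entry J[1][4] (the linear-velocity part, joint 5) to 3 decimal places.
0.707

axis z_4 = (-0.0000,-0.0000,-1.0000); lever o_n−o_4 = (-0.7071,1.2247,-3.0000)
cross product → J_v[:, 4] = (1.2247,0.7071,-0.0000)
J_ω[:, 4] = z_4
entry J[1][4] = 0.7071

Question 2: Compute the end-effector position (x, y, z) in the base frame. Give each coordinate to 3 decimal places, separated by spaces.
after link 1: o_1 = (1.5000, -2.5981, 4.0000)
after link 2: o_2 = (0.6340, -3.0981, 2.0000)
after link 3: o_3 = (-1.9641, -4.5981, 2.0000)
after link 4: o_4 = (-1.9641, -4.5981, -3.0000)
after link 5: o_5 = (-1.7053, -3.6322, -6.0000)
after link 6: o_6 = (-2.6712, -3.3733, -6.0000)

-2.671 -3.373 -6.000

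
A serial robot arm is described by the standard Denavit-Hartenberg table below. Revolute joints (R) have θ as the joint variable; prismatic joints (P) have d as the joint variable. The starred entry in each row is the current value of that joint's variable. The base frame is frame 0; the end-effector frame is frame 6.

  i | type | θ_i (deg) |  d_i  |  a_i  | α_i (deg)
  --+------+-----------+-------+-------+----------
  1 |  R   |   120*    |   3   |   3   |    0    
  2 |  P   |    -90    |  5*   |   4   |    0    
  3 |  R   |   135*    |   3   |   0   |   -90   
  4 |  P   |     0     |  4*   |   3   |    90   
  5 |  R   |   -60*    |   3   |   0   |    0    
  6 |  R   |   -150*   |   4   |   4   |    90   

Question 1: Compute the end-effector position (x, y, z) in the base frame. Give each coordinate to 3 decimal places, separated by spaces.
after link 1: o_1 = (-1.5000, 2.5981, 3.0000)
after link 2: o_2 = (1.9641, 4.5981, 8.0000)
after link 3: o_3 = (1.9641, 4.5981, 11.0000)
after link 4: o_4 = (-1.9690, 1.5108, 11.0000)
after link 5: o_5 = (-1.9690, 1.5108, 14.0000)
after link 6: o_6 = (0.8595, -1.3176, 18.0000)

0.859 -1.318 18.000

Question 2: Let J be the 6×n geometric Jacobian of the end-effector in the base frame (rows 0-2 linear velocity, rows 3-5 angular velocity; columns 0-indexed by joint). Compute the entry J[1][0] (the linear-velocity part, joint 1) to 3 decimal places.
axis z_0 = ẑ; lever o_n−o_0 = (0.8595,-1.3176,18.0000)
cross product → J_v[:, 0] = (1.3176,0.8595,-0.0000)
J_ω[:, 0] = z_0
entry J[1][0] = 0.8595

0.859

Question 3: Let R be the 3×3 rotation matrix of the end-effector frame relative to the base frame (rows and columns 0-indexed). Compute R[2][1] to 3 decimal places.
1.000

End-effector y-axis (col 1 of R) = (0.0000,0.0000,1.0000)
R[2][1] = 1.0000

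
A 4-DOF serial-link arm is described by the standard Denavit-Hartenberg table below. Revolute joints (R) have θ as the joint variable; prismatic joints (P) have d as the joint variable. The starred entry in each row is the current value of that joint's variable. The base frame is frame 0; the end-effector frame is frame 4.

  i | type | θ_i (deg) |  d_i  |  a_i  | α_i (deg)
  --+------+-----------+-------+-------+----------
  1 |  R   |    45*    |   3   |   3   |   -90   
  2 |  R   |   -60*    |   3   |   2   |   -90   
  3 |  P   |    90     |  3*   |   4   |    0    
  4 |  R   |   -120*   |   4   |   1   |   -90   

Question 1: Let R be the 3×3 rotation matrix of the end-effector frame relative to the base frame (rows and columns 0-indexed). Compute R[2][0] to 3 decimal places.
End-effector x-axis (col 0 of R) = (-0.0474,0.6597,0.7500)
R[2][0] = 0.7500

0.750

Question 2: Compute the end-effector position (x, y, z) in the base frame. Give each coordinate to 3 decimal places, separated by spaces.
after link 1: o_1 = (2.1213, 2.1213, 3.0000)
after link 2: o_2 = (0.7071, 4.9497, 4.7321)
after link 3: o_3 = (5.3727, 3.9584, 3.2321)
after link 4: o_4 = (7.7748, 7.0677, 1.9821)

7.775 7.068 1.982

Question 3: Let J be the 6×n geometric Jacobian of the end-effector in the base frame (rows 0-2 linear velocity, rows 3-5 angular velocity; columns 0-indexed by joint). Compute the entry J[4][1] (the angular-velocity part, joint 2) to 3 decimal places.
axis z_1 = (-0.7071,0.7071,0.0000); lever o_n−o_1 = (5.6535,4.9463,-1.0179)
cross product → J_v[:, 1] = (-0.7198,-0.7198,-7.4952)
J_ω[:, 1] = z_1
entry J[4][1] = 0.7071

0.707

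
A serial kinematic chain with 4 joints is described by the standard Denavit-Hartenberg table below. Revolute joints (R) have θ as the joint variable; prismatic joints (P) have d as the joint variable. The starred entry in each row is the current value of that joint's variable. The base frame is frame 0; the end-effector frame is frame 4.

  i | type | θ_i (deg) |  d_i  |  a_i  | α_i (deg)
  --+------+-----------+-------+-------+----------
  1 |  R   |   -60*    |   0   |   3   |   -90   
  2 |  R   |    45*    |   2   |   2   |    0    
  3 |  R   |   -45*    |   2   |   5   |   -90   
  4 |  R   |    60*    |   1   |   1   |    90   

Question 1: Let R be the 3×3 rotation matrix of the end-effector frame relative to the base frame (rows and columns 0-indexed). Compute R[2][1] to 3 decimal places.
-1.000

End-effector y-axis (col 1 of R) = (0.0000,0.0000,-1.0000)
R[2][1] = -1.0000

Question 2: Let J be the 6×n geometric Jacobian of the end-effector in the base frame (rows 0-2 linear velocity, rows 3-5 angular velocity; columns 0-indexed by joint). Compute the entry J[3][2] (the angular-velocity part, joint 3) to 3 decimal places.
0.866

axis z_2 = (0.8660,0.5000,0.0000); lever o_n−o_2 = (3.7321,-4.1962,-1.0000)
cross product → J_v[:, 2] = (-0.5000,0.8660,-5.5000)
J_ω[:, 2] = z_2
entry J[3][2] = 0.8660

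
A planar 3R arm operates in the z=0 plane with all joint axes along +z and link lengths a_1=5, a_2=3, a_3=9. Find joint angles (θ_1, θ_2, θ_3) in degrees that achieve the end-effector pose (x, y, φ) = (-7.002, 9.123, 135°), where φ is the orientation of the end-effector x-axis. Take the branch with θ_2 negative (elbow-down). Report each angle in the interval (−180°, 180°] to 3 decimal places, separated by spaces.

wrist centre = target − a_3·(cos φ, sin φ) = (-0.6380, 2.7590)
cos θ_2 = (8.0194−5²−3²)/(2·5·3) = -0.8660; θ_2 = -149.9994° (elbow-down)
β = atan2(2.7590,-0.6380) = 103.0210°; ψ = atan2(-1.5000,2.4019) = -31.9850°
θ_1 = β − ψ = 135.0060°
θ_3 = φ − θ_1 − θ_2 = 149.9934° (wrapped to (-180°,180°])

135.006 -149.999 149.993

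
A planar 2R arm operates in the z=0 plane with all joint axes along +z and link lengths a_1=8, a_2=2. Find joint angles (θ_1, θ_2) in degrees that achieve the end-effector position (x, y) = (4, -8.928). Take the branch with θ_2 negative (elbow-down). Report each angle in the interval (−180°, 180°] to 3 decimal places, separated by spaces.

cos θ_2 = (95.7092−8²−2²)/(2·8·2) = 0.8659; θ_2 = -30.0130° (elbow-down)
β = atan2(-8.9280,4.0000) = -65.8663°; ψ = atan2(-1.0004,9.7318) = -5.8692°
θ_1 = β − ψ = -59.9971°

-59.997 -30.013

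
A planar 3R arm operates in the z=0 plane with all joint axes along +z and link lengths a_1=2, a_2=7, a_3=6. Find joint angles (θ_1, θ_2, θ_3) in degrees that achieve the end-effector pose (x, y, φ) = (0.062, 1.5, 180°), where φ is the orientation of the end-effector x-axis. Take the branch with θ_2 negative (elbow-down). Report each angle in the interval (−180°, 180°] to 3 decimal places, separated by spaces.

wrist centre = target − a_3·(cos φ, sin φ) = (6.0620, 1.5000)
cos θ_2 = (38.9978−2²−7²)/(2·2·7) = -0.5001; θ_2 = -120.0051° (elbow-down)
β = atan2(1.5000,6.0620) = 13.8983°; ψ = atan2(-6.0619,-1.5005) = -103.9034°
θ_1 = β − ψ = 117.8017°
θ_3 = φ − θ_1 − θ_2 = -177.7966° (wrapped to (-180°,180°])

117.802 -120.005 -177.797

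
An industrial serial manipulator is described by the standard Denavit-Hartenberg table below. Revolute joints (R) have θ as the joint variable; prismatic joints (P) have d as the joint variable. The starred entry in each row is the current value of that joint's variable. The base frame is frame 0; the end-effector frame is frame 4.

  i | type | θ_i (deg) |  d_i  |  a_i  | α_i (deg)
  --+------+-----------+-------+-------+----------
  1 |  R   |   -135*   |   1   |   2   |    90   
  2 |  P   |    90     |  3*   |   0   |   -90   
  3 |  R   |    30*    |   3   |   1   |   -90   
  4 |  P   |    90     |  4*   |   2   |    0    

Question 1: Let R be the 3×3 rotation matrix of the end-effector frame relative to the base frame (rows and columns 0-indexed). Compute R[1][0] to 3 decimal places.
End-effector x-axis (col 0 of R) = (-0.7071,-0.7071,-0.0000)
R[1][0] = -0.7071

-0.707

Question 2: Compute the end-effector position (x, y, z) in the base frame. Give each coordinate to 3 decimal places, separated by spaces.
-0.025 -1.389 -0.134

after link 1: o_1 = (-1.4142, -1.4142, 1.0000)
after link 2: o_2 = (-3.5355, 0.7071, 1.0000)
after link 3: o_3 = (-1.0607, 2.4749, 1.8660)
after link 4: o_4 = (-0.0254, -1.3888, -0.1340)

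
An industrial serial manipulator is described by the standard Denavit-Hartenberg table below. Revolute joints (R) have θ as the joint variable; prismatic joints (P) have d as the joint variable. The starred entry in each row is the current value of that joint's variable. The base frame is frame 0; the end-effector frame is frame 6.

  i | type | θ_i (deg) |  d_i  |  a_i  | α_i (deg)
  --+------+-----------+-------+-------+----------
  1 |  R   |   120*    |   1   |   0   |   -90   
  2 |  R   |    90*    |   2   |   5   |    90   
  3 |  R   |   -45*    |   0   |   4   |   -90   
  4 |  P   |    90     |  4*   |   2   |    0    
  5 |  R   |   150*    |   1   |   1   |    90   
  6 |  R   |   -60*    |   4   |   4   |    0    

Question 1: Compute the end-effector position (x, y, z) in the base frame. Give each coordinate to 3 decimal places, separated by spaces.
-2.562 -3.098 -4.404

after link 1: o_1 = (0.0000, 0.0000, 1.0000)
after link 2: o_2 = (-1.7321, -1.0000, -4.0000)
after link 3: o_3 = (0.7174, 0.4142, -6.8284)
after link 4: o_4 = (-0.7321, -2.7321, -9.6569)
after link 5: o_5 = (-2.0836, -2.5124, -10.0104)
after link 6: o_6 = (-2.5620, -3.0980, -4.4043)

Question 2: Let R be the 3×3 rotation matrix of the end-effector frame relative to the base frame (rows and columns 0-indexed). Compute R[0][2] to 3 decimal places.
-0.280

End-effector z-axis (col 2 of R) = (-0.2803,-0.7392,0.6124)
R[0][2] = -0.2803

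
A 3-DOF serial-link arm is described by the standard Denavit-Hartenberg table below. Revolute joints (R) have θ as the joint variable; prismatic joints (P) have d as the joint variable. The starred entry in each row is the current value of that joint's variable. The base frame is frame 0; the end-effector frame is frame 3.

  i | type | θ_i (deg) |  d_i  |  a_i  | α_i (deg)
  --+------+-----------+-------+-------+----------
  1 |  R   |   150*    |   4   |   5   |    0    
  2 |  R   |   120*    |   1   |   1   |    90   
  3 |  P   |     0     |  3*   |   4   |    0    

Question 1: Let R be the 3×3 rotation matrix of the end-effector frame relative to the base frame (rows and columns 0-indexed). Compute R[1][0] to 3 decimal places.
-1.000

End-effector x-axis (col 0 of R) = (-0.0000,-1.0000,0.0000)
R[1][0] = -1.0000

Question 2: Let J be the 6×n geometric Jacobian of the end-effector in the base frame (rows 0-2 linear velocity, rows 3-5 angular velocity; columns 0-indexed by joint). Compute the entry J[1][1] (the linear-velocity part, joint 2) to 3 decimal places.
axis z_1 = (0.0000,0.0000,1.0000); lever o_n−o_1 = (-3.0000,-5.0000,1.0000)
cross product → J_v[:, 1] = (5.0000,-3.0000,0.0000)
J_ω[:, 1] = z_1
entry J[1][1] = -3.0000

-3.000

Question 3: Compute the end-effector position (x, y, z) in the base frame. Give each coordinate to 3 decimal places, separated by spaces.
-7.330 -2.500 5.000

after link 1: o_1 = (-4.3301, 2.5000, 4.0000)
after link 2: o_2 = (-4.3301, 1.5000, 5.0000)
after link 3: o_3 = (-7.3301, -2.5000, 5.0000)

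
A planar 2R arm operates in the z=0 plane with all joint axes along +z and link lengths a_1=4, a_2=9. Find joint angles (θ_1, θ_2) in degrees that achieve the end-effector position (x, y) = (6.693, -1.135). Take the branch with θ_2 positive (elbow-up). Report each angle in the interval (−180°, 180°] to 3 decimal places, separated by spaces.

cos θ_2 = (46.0845−4²−9²)/(2·4·9) = -0.7072; θ_2 = 135.0043° (elbow-up)
β = atan2(-1.1350,6.6930) = -9.6247°; ψ = atan2(6.3635,-2.3644) = 110.3833°
θ_1 = β − ψ = -120.0079°

-120.008 135.004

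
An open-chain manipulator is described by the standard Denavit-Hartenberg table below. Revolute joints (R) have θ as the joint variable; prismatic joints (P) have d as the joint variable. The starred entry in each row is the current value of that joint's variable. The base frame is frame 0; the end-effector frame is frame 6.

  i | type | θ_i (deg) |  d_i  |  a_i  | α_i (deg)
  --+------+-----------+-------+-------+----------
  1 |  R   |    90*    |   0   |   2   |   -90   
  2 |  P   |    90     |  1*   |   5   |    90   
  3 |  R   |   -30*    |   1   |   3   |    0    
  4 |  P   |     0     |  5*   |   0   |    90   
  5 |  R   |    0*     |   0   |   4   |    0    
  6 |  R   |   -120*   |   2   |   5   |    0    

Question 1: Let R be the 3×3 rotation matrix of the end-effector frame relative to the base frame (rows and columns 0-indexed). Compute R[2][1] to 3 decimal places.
-0.750

End-effector y-axis (col 1 of R) = (0.4330,-0.5000,-0.7500)
R[2][1] = -0.7500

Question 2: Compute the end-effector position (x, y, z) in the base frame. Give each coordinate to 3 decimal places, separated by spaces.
after link 1: o_1 = (0.0000, 2.0000, 0.0000)
after link 2: o_2 = (-1.0000, 2.0000, -5.0000)
after link 3: o_3 = (0.5000, 3.0000, -7.5981)
after link 4: o_4 = (0.5000, 8.0000, -7.5981)
after link 5: o_5 = (2.5000, 8.0000, -11.0622)
after link 6: o_6 = (2.9821, 3.6699, -7.8971)

2.982 3.670 -7.897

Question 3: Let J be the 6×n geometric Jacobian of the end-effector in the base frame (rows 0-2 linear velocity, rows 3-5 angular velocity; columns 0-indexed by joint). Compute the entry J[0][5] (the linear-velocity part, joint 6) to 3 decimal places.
2.165

axis z_5 = (0.8660,0.0000,0.5000); lever o_n−o_5 = (0.4821,-4.3301,3.1651)
cross product → J_v[:, 5] = (2.1651,-2.5000,-3.7500)
J_ω[:, 5] = z_5
entry J[0][5] = 2.1651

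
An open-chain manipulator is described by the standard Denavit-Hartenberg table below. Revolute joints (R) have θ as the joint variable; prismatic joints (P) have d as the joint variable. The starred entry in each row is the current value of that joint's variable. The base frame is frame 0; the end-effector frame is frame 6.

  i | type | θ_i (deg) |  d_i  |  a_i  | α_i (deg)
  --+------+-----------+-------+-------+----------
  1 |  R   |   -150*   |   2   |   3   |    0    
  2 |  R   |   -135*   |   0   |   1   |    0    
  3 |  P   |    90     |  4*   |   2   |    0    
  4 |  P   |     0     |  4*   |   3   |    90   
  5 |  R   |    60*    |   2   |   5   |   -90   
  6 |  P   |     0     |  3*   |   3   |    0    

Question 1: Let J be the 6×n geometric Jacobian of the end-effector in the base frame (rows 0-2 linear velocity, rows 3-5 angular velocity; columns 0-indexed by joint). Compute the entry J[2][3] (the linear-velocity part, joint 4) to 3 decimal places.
prismatic axis z_3 = (0.0000,0.0000,1.0000)
J_v[:, 3] = z_3; J_ω[:, 3] = (0,0,0)
entry J[2][3] = 1.0000

1.000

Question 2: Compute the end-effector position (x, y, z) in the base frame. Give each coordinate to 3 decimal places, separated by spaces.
after link 1: o_1 = (-2.5981, -1.5000, 2.0000)
after link 2: o_2 = (-2.3393, -0.5341, 2.0000)
after link 3: o_3 = (-4.2711, -0.0164, 6.0000)
after link 4: o_4 = (-7.1689, 0.7600, 10.0000)
after link 5: o_5 = (-9.0661, 3.3389, 14.3301)
after link 6: o_6 = (-8.0054, 3.0547, 18.4282)

-8.005 3.055 18.428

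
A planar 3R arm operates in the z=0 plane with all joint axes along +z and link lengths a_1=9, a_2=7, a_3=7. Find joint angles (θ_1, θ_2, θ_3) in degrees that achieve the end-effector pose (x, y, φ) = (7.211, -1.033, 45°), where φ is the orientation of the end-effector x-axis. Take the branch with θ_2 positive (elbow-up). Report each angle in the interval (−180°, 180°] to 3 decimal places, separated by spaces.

wrist centre = target − a_3·(cos φ, sin φ) = (2.2613, -5.9827)
cos θ_2 = (40.9065−9²−7²)/(2·9·7) = -0.7071; θ_2 = 134.9987° (elbow-up)
β = atan2(-5.9827,2.2613) = -69.2953°; ψ = atan2(4.9499,4.0504) = 50.7073°
θ_1 = β − ψ = -120.0026°
θ_3 = φ − θ_1 − θ_2 = 30.0038° (wrapped to (-180°,180°])

-120.003 134.999 30.004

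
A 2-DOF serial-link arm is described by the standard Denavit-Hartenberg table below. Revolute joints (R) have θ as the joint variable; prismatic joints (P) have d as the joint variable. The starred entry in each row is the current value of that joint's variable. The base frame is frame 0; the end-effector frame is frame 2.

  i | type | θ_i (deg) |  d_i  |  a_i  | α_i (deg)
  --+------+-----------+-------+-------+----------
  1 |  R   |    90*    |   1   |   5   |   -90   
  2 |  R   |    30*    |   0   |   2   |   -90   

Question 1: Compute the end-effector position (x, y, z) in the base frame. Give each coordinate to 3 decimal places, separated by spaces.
0.000 6.732 0.000

after link 1: o_1 = (0.0000, 5.0000, 1.0000)
after link 2: o_2 = (0.0000, 6.7321, 0.0000)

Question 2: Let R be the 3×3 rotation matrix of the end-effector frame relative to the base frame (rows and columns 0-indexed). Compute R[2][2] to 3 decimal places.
-0.866

End-effector z-axis (col 2 of R) = (-0.0000,-0.5000,-0.8660)
R[2][2] = -0.8660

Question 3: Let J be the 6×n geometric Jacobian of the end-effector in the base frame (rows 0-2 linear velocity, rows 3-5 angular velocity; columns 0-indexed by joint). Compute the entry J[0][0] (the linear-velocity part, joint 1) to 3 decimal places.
-6.732

axis z_0 = ẑ; lever o_n−o_0 = (0.0000,6.7321,0.0000)
cross product → J_v[:, 0] = (-6.7321,0.0000,0.0000)
J_ω[:, 0] = z_0
entry J[0][0] = -6.7321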